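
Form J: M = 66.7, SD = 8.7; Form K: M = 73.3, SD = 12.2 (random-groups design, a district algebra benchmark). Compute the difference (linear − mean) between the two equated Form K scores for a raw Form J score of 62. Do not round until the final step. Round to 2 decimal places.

Mean-equated: 62 + (73.3 − 66.7) = 68.60
Linear-equated: (12.2/8.7)(62 − 66.7) + 73.3 = 66.709
Difference = 66.709 − 68.60 = -1.89

-1.89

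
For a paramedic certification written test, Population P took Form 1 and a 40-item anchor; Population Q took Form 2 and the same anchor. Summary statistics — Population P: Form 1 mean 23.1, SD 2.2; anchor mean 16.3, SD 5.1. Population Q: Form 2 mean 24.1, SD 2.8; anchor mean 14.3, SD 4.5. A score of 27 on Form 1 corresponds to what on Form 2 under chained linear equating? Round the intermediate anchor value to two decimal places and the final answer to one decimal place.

Form 1 → anchor (Population P): v = (5.1/2.2)(27 − 23.1) + 16.3 = 25.34
anchor → Form 2 (Population Q): y = (2.8/4.5)(25.34 − 14.3) + 24.1 = 31.0

31.0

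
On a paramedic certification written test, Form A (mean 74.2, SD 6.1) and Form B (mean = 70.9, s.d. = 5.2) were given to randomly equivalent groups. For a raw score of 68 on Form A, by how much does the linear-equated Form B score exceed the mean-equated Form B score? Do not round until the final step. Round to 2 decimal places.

0.91

Mean-equated: 68 + (70.9 − 74.2) = 64.70
Linear-equated: (5.2/6.1)(68 − 74.2) + 70.9 = 65.615
Difference = 65.615 − 64.70 = 0.91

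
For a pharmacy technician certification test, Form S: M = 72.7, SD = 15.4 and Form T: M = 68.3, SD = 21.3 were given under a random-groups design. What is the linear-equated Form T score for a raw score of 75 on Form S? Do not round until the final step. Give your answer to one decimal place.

Linear equating: y = (SD_Y/SD_X)(x − M_X) + M_Y
y = (21.3/15.4)(75 − 72.7) + 68.3
y = 1.383117 × 2.3 + 68.3 = 3.1812 + 68.3 = 71.5

71.5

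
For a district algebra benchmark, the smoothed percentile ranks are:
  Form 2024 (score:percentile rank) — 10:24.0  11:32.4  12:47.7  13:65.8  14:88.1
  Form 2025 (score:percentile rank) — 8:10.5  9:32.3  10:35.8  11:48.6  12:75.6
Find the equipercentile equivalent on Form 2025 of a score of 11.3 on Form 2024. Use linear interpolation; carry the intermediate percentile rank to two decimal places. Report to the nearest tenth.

10.1

PR of 11.3 on Form 2024: 32.4 + (11.3 − 11)/(12 − 11) × (47.7 − 32.4) = 36.99
On Form 2025, PR 36.99 falls between score 10 (PR 35.8) and 11 (PR 48.6).
Interpolate: 10 + (36.99 − 35.8)/(48.6 − 35.8) × (11 − 10) = 10.1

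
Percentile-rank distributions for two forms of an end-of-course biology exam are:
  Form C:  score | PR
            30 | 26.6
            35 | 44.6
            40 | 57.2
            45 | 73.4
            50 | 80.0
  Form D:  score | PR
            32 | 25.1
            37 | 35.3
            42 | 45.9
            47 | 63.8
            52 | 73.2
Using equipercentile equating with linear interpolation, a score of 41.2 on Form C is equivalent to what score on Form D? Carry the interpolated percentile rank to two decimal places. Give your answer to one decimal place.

46.2

PR of 41.2 on Form C: 57.2 + (41.2 − 40)/(45 − 40) × (73.4 − 57.2) = 61.09
On Form D, PR 61.09 falls between score 42 (PR 45.9) and 47 (PR 63.8).
Interpolate: 42 + (61.09 − 45.9)/(63.8 − 45.9) × (47 − 42) = 46.2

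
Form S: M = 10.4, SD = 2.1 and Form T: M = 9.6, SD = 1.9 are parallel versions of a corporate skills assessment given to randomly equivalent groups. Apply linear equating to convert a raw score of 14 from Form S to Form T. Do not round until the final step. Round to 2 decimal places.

12.86

Linear equating: y = (SD_Y/SD_X)(x − M_X) + M_Y
y = (1.9/2.1)(14 − 10.4) + 9.6
y = 0.904762 × 3.6 + 9.6 = 3.2571 + 9.6 = 12.86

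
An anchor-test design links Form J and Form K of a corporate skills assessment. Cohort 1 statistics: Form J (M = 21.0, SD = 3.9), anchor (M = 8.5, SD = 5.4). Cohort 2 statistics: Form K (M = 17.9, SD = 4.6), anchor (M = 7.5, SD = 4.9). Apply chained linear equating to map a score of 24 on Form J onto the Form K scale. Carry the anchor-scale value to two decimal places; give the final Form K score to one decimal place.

22.7

Form J → anchor (Cohort 1): v = (5.4/3.9)(24 − 21.0) + 8.5 = 12.65
anchor → Form K (Cohort 2): y = (4.6/4.9)(12.65 − 7.5) + 17.9 = 22.7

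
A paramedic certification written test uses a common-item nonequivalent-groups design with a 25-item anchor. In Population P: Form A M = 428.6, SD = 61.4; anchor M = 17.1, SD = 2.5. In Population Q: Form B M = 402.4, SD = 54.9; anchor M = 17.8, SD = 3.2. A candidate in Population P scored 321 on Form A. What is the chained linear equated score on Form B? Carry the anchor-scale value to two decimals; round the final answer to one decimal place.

315.2

Form A → anchor (Population P): v = (2.5/61.4)(321 − 428.6) + 17.1 = 12.72
anchor → Form B (Population Q): y = (54.9/3.2)(12.72 − 17.8) + 402.4 = 315.2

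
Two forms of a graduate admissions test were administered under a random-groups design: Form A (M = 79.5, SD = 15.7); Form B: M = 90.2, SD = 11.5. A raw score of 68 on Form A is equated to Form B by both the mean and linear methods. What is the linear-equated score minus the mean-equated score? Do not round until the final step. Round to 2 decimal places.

Mean-equated: 68 + (90.2 − 79.5) = 78.70
Linear-equated: (11.5/15.7)(68 − 79.5) + 90.2 = 81.776
Difference = 81.776 − 78.70 = 3.08

3.08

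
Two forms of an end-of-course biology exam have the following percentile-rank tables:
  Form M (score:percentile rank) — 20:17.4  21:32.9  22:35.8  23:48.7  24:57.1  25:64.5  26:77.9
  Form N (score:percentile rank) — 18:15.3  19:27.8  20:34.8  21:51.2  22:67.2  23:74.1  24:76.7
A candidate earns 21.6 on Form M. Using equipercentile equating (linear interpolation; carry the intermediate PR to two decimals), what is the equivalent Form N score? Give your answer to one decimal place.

PR of 21.6 on Form M: 32.9 + (21.6 − 21)/(22 − 21) × (35.8 − 32.9) = 34.64
On Form N, PR 34.64 falls between score 19 (PR 27.8) and 20 (PR 34.8).
Interpolate: 19 + (34.64 − 27.8)/(34.8 − 27.8) × (20 − 19) = 20.0

20.0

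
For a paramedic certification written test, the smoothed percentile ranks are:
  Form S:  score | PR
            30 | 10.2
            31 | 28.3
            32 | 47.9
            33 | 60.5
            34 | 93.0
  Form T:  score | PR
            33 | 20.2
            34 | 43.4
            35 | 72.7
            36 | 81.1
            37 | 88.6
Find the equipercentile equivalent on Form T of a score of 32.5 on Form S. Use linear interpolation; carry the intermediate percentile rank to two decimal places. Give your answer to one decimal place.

PR of 32.5 on Form S: 47.9 + (32.5 − 32)/(33 − 32) × (60.5 − 47.9) = 54.20
On Form T, PR 54.20 falls between score 34 (PR 43.4) and 35 (PR 72.7).
Interpolate: 34 + (54.20 − 43.4)/(72.7 − 43.4) × (35 − 34) = 34.4

34.4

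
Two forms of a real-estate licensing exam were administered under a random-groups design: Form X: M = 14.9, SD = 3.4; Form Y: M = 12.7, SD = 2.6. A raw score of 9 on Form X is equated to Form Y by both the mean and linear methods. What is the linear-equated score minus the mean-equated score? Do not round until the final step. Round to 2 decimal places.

1.39

Mean-equated: 9 + (12.7 − 14.9) = 6.80
Linear-equated: (2.6/3.4)(9 − 14.9) + 12.7 = 8.188
Difference = 8.188 − 6.80 = 1.39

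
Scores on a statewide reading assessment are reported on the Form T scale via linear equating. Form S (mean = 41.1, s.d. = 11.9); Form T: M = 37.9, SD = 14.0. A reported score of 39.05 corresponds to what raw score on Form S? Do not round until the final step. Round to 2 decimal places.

Invert y = (SD_Y/SD_X)(x − M_X) + M_Y:
x = (SD_X/SD_Y)(y − M_Y) + M_X = (11.9/14.0)(39.05 − 37.9) + 41.1
x = 0.850000 × 1.150 + 41.1 = 42.08

42.08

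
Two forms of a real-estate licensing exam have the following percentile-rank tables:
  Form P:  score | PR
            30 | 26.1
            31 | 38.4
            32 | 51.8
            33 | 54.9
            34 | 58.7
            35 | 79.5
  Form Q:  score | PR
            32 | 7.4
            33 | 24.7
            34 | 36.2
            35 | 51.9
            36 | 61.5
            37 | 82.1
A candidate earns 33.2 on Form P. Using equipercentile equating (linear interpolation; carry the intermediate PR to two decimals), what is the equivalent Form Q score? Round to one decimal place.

PR of 33.2 on Form P: 54.9 + (33.2 − 33)/(34 − 33) × (58.7 − 54.9) = 55.66
On Form Q, PR 55.66 falls between score 35 (PR 51.9) and 36 (PR 61.5).
Interpolate: 35 + (55.66 − 51.9)/(61.5 − 51.9) × (36 − 35) = 35.4

35.4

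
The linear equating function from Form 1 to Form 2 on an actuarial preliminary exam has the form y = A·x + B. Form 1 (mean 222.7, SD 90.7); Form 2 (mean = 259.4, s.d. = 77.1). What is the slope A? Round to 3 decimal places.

0.850

A = SD_Y / SD_X = 77.1 / 90.7 = 0.850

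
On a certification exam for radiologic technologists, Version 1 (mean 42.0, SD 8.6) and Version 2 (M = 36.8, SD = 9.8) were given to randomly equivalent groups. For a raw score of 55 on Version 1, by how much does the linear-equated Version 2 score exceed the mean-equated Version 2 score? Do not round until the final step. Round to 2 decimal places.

1.81

Mean-equated: 55 + (36.8 − 42.0) = 49.80
Linear-equated: (9.8/8.6)(55 − 42.0) + 36.8 = 51.614
Difference = 51.614 − 49.80 = 1.81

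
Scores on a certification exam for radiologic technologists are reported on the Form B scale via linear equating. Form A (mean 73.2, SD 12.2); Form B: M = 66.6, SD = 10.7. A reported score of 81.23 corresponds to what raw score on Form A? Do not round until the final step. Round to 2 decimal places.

Invert y = (SD_Y/SD_X)(x − M_X) + M_Y:
x = (SD_X/SD_Y)(y − M_Y) + M_X = (12.2/10.7)(81.23 − 66.6) + 73.2
x = 1.140187 × 14.630 + 73.2 = 89.88

89.88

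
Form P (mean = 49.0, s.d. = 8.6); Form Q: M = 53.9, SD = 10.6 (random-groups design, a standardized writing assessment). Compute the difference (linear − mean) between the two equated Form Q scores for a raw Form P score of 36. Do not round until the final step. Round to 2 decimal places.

-3.02

Mean-equated: 36 + (53.9 − 49.0) = 40.90
Linear-equated: (10.6/8.6)(36 − 49.0) + 53.9 = 37.877
Difference = 37.877 − 40.90 = -3.02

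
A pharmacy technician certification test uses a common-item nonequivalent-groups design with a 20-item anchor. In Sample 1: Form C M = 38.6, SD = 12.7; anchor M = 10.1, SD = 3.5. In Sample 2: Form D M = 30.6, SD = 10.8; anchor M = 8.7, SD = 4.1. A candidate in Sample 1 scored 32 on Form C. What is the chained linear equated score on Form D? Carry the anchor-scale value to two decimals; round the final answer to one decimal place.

29.5

Form C → anchor (Sample 1): v = (3.5/12.7)(32 − 38.6) + 10.1 = 8.28
anchor → Form D (Sample 2): y = (10.8/4.1)(8.28 − 8.7) + 30.6 = 29.5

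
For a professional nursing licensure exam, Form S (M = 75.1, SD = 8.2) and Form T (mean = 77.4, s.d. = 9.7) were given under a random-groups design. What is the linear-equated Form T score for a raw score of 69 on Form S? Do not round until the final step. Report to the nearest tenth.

Linear equating: y = (SD_Y/SD_X)(x − M_X) + M_Y
y = (9.7/8.2)(69 − 75.1) + 77.4
y = 1.182927 × -6.1 + 77.4 = -7.2159 + 77.4 = 70.2

70.2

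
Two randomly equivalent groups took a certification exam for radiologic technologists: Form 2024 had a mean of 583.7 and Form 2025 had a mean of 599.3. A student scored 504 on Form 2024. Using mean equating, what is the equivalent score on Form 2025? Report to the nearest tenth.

Mean equating: y = x + (M_Y − M_X) = 504 + (599.3 − 583.7) = 519.6

519.6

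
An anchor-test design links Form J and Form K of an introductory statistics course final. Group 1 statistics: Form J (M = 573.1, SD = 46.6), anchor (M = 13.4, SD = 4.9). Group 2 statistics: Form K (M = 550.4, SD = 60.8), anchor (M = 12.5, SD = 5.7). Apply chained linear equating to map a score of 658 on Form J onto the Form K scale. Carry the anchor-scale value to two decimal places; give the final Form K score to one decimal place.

655.3

Form J → anchor (Group 1): v = (4.9/46.6)(658 − 573.1) + 13.4 = 22.33
anchor → Form K (Group 2): y = (60.8/5.7)(22.33 − 12.5) + 550.4 = 655.3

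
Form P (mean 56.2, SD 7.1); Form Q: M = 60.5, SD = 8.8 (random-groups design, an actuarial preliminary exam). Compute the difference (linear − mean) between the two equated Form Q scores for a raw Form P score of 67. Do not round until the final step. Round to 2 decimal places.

2.59

Mean-equated: 67 + (60.5 − 56.2) = 71.30
Linear-equated: (8.8/7.1)(67 − 56.2) + 60.5 = 73.886
Difference = 73.886 − 71.30 = 2.59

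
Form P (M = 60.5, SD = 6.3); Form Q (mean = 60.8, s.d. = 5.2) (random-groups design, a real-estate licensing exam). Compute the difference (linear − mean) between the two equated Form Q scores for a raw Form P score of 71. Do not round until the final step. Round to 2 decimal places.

Mean-equated: 71 + (60.8 − 60.5) = 71.30
Linear-equated: (5.2/6.3)(71 − 60.5) + 60.8 = 69.467
Difference = 69.467 − 71.30 = -1.83

-1.83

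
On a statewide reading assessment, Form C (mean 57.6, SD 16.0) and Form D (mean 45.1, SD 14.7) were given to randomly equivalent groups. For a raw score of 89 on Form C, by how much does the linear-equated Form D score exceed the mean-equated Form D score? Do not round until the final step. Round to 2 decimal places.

-2.55

Mean-equated: 89 + (45.1 − 57.6) = 76.50
Linear-equated: (14.7/16.0)(89 − 57.6) + 45.1 = 73.949
Difference = 73.949 − 76.50 = -2.55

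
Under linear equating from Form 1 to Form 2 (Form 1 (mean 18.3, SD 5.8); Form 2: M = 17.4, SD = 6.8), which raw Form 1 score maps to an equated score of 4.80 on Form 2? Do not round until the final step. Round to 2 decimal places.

Invert y = (SD_Y/SD_X)(x − M_X) + M_Y:
x = (SD_X/SD_Y)(y − M_Y) + M_X = (5.8/6.8)(4.80 − 17.4) + 18.3
x = 0.852941 × -12.600 + 18.3 = 7.55

7.55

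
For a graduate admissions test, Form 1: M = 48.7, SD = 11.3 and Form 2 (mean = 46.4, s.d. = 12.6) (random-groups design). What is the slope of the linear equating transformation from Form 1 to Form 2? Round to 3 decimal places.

1.115

A = SD_Y / SD_X = 12.6 / 11.3 = 1.115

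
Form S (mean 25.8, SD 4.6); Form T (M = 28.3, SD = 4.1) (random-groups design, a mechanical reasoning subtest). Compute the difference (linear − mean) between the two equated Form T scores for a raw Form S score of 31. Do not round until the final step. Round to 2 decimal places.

Mean-equated: 31 + (28.3 − 25.8) = 33.50
Linear-equated: (4.1/4.6)(31 − 25.8) + 28.3 = 32.935
Difference = 32.935 − 33.50 = -0.57

-0.57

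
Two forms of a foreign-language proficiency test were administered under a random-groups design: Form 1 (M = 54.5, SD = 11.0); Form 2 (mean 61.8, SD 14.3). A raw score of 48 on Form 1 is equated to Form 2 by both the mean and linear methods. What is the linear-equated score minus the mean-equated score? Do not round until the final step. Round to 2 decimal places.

-1.95

Mean-equated: 48 + (61.8 − 54.5) = 55.30
Linear-equated: (14.3/11.0)(48 − 54.5) + 61.8 = 53.350
Difference = 53.350 − 55.30 = -1.95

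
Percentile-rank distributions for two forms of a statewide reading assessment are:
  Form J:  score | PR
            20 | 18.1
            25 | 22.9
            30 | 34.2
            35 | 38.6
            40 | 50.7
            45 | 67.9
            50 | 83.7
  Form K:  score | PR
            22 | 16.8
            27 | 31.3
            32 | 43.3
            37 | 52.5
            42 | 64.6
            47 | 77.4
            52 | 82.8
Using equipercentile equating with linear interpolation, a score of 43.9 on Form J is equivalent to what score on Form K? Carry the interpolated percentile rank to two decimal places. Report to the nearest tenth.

41.8

PR of 43.9 on Form J: 50.7 + (43.9 − 40)/(45 − 40) × (67.9 − 50.7) = 64.12
On Form K, PR 64.12 falls between score 37 (PR 52.5) and 42 (PR 64.6).
Interpolate: 37 + (64.12 − 52.5)/(64.6 − 52.5) × (42 − 37) = 41.8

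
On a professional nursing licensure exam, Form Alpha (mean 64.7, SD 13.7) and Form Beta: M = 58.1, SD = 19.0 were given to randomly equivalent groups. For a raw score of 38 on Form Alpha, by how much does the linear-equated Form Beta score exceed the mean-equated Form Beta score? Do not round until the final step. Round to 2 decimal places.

Mean-equated: 38 + (58.1 − 64.7) = 31.40
Linear-equated: (19.0/13.7)(38 − 64.7) + 58.1 = 21.071
Difference = 21.071 − 31.40 = -10.33

-10.33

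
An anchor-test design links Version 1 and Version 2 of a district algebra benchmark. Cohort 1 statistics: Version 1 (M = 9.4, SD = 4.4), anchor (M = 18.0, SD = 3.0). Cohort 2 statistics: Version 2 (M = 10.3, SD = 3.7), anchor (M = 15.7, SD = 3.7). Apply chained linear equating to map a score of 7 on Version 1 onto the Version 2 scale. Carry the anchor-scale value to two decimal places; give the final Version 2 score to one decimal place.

Version 1 → anchor (Cohort 1): v = (3.0/4.4)(7 − 9.4) + 18.0 = 16.36
anchor → Version 2 (Cohort 2): y = (3.7/3.7)(16.36 − 15.7) + 10.3 = 11.0

11.0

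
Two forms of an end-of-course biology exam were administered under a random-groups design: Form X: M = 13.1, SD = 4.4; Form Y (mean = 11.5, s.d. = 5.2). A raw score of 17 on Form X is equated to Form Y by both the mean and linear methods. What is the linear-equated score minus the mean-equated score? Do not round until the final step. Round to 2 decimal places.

0.71

Mean-equated: 17 + (11.5 − 13.1) = 15.40
Linear-equated: (5.2/4.4)(17 − 13.1) + 11.5 = 16.109
Difference = 16.109 − 15.40 = 0.71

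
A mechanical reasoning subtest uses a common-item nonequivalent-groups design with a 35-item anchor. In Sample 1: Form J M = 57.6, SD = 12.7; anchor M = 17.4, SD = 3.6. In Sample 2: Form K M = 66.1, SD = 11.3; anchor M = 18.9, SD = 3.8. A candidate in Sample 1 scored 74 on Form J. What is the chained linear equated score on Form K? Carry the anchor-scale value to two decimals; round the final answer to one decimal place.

Form J → anchor (Sample 1): v = (3.6/12.7)(74 − 57.6) + 17.4 = 22.05
anchor → Form K (Sample 2): y = (11.3/3.8)(22.05 − 18.9) + 66.1 = 75.5

75.5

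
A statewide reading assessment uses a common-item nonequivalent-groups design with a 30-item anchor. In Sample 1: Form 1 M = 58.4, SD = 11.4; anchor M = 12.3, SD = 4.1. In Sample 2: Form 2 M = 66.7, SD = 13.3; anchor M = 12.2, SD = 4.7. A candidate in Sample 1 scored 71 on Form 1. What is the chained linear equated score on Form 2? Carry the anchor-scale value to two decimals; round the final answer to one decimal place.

Form 1 → anchor (Sample 1): v = (4.1/11.4)(71 − 58.4) + 12.3 = 16.83
anchor → Form 2 (Sample 2): y = (13.3/4.7)(16.83 − 12.2) + 66.7 = 79.8

79.8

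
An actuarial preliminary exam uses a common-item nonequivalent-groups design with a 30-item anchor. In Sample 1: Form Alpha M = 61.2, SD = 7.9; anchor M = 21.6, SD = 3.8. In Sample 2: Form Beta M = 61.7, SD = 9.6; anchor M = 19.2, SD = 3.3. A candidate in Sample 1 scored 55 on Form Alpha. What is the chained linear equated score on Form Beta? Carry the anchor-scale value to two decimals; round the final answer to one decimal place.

Form Alpha → anchor (Sample 1): v = (3.8/7.9)(55 − 61.2) + 21.6 = 18.62
anchor → Form Beta (Sample 2): y = (9.6/3.3)(18.62 − 19.2) + 61.7 = 60.0

60.0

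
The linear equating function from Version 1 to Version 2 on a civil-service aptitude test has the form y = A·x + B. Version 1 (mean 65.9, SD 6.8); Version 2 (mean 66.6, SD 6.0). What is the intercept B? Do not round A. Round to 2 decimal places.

8.45

A = SD_Y / SD_X = 6.0 / 6.8 = 0.882353
B = M_Y − A·M_X = 66.6 − 0.882353 × 65.9 = 8.45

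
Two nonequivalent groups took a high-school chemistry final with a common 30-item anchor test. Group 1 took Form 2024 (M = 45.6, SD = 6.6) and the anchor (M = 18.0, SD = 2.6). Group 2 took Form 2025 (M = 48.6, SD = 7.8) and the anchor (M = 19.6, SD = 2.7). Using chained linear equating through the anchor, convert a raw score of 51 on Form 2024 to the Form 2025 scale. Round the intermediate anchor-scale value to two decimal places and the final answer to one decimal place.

Form 2024 → anchor (Group 1): v = (2.6/6.6)(51 − 45.6) + 18.0 = 20.13
anchor → Form 2025 (Group 2): y = (7.8/2.7)(20.13 − 19.6) + 48.6 = 50.1

50.1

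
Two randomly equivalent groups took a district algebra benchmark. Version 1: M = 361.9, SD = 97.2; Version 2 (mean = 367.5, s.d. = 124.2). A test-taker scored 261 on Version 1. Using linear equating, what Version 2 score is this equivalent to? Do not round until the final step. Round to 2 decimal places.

Linear equating: y = (SD_Y/SD_X)(x − M_X) + M_Y
y = (124.2/97.2)(261 − 361.9) + 367.5
y = 1.277778 × -100.9 + 367.5 = -128.9278 + 367.5 = 238.57

238.57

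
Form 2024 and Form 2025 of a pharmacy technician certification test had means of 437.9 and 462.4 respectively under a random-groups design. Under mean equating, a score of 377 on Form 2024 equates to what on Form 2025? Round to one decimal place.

401.5

Mean equating: y = x + (M_Y − M_X) = 377 + (462.4 − 437.9) = 401.5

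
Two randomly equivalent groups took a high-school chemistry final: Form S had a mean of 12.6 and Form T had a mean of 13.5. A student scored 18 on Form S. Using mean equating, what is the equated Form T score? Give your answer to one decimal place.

Mean equating: y = x + (M_Y − M_X) = 18 + (13.5 − 12.6) = 18.9

18.9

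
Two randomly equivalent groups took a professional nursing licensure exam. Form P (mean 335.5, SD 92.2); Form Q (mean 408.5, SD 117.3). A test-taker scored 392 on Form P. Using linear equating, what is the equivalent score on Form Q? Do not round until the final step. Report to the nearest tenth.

480.4

Linear equating: y = (SD_Y/SD_X)(x − M_X) + M_Y
y = (117.3/92.2)(392 − 335.5) + 408.5
y = 1.272234 × 56.5 + 408.5 = 71.8812 + 408.5 = 480.4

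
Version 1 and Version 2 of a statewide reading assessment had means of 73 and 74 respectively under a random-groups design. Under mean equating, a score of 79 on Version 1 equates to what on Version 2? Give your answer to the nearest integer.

Mean equating: y = x + (M_Y − M_X) = 79 + (74 − 73) = 80

80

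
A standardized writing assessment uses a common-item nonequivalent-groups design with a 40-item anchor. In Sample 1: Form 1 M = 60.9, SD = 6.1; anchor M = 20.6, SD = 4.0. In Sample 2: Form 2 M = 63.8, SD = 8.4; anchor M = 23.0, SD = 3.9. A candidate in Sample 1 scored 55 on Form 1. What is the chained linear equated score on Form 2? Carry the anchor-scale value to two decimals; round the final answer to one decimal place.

50.3

Form 1 → anchor (Sample 1): v = (4.0/6.1)(55 − 60.9) + 20.6 = 16.73
anchor → Form 2 (Sample 2): y = (8.4/3.9)(16.73 − 23.0) + 63.8 = 50.3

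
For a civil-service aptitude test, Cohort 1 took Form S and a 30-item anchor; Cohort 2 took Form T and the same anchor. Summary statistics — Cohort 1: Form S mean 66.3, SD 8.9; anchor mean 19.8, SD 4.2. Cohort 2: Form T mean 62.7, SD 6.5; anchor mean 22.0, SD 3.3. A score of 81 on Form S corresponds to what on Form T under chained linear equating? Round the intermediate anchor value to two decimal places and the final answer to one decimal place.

72.0

Form S → anchor (Cohort 1): v = (4.2/8.9)(81 − 66.3) + 19.8 = 26.74
anchor → Form T (Cohort 2): y = (6.5/3.3)(26.74 − 22.0) + 62.7 = 72.0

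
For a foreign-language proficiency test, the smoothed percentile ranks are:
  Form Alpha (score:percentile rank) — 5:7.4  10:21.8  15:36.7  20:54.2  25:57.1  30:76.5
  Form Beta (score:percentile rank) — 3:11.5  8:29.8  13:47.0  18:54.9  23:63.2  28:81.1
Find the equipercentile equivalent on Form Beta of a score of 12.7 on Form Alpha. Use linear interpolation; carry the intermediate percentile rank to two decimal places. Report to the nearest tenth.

8.0

PR of 12.7 on Form Alpha: 21.8 + (12.7 − 10)/(15 − 10) × (36.7 − 21.8) = 29.85
On Form Beta, PR 29.85 falls between score 8 (PR 29.8) and 13 (PR 47.0).
Interpolate: 8 + (29.85 − 29.8)/(47.0 − 29.8) × (13 − 8) = 8.0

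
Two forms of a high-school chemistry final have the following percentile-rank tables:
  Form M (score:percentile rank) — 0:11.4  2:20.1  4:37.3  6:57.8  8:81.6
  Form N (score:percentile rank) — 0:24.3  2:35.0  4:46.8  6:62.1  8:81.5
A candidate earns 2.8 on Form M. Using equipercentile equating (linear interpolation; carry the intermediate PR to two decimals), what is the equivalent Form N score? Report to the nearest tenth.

PR of 2.8 on Form M: 20.1 + (2.8 − 2)/(4 − 2) × (37.3 − 20.1) = 26.98
On Form N, PR 26.98 falls between score 0 (PR 24.3) and 2 (PR 35.0).
Interpolate: 0 + (26.98 − 24.3)/(35.0 − 24.3) × (2 − 0) = 0.5

0.5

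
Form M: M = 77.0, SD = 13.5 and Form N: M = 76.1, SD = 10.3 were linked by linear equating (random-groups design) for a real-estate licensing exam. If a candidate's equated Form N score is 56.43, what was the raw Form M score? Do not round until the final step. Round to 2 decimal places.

51.22

Invert y = (SD_Y/SD_X)(x − M_X) + M_Y:
x = (SD_X/SD_Y)(y − M_Y) + M_X = (13.5/10.3)(56.43 − 76.1) + 77.0
x = 1.310680 × -19.670 + 77.0 = 51.22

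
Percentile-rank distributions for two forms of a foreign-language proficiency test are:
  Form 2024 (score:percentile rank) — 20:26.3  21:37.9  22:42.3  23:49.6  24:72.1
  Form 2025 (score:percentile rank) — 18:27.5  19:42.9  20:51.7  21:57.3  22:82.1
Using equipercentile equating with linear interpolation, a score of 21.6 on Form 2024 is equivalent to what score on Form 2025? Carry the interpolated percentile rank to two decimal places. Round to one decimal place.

18.8

PR of 21.6 on Form 2024: 37.9 + (21.6 − 21)/(22 − 21) × (42.3 − 37.9) = 40.54
On Form 2025, PR 40.54 falls between score 18 (PR 27.5) and 19 (PR 42.9).
Interpolate: 18 + (40.54 − 27.5)/(42.9 − 27.5) × (19 − 18) = 18.8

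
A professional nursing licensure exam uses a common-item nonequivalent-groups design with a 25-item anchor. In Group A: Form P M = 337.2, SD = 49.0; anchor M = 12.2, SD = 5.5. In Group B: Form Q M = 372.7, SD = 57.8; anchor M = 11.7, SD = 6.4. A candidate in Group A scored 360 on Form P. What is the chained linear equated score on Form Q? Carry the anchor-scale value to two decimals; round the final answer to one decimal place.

400.3

Form P → anchor (Group A): v = (5.5/49.0)(360 − 337.2) + 12.2 = 14.76
anchor → Form Q (Group B): y = (57.8/6.4)(14.76 − 11.7) + 372.7 = 400.3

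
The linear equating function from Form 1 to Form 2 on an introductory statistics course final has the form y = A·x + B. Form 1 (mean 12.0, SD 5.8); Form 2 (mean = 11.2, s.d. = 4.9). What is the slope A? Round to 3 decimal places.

0.845

A = SD_Y / SD_X = 4.9 / 5.8 = 0.845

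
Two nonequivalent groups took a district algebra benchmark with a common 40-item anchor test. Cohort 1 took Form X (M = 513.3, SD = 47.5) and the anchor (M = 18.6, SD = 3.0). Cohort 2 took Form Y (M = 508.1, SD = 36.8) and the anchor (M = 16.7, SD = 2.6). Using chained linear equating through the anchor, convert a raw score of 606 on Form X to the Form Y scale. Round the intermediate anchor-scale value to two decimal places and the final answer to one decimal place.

617.8

Form X → anchor (Cohort 1): v = (3.0/47.5)(606 − 513.3) + 18.6 = 24.45
anchor → Form Y (Cohort 2): y = (36.8/2.6)(24.45 − 16.7) + 508.1 = 617.8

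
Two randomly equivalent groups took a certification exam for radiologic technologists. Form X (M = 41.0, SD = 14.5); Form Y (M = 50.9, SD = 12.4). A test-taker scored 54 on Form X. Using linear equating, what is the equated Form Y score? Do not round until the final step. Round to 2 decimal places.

62.02

Linear equating: y = (SD_Y/SD_X)(x − M_X) + M_Y
y = (12.4/14.5)(54 − 41.0) + 50.9
y = 0.855172 × 13.0 + 50.9 = 11.1172 + 50.9 = 62.02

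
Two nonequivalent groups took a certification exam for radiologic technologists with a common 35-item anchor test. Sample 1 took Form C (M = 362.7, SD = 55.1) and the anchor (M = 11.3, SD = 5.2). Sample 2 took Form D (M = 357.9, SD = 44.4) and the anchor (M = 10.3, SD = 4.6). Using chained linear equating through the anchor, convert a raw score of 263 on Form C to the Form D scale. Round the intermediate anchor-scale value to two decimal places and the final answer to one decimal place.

Form C → anchor (Sample 1): v = (5.2/55.1)(263 − 362.7) + 11.3 = 1.89
anchor → Form D (Sample 2): y = (44.4/4.6)(1.89 − 10.3) + 357.9 = 276.7

276.7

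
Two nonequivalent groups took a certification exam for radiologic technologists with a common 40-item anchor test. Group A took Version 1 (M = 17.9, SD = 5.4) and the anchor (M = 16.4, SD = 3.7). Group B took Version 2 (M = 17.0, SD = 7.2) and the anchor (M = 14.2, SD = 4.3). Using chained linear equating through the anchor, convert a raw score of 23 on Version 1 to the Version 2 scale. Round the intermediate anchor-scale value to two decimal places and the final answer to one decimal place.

26.5

Version 1 → anchor (Group A): v = (3.7/5.4)(23 − 17.9) + 16.4 = 19.89
anchor → Version 2 (Group B): y = (7.2/4.3)(19.89 − 14.2) + 17.0 = 26.5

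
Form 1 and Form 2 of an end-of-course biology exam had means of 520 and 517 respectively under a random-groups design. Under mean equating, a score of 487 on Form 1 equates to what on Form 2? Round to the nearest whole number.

484

Mean equating: y = x + (M_Y − M_X) = 487 + (517 − 520) = 484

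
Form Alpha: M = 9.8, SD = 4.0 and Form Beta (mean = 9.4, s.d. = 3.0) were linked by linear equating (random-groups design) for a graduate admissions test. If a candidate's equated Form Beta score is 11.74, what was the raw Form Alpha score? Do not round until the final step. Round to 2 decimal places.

12.92

Invert y = (SD_Y/SD_X)(x − M_X) + M_Y:
x = (SD_X/SD_Y)(y − M_Y) + M_X = (4.0/3.0)(11.74 − 9.4) + 9.8
x = 1.333333 × 2.340 + 9.8 = 12.92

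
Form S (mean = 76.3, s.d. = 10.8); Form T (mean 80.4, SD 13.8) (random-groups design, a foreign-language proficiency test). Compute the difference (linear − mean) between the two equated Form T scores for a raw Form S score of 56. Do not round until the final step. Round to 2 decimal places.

Mean-equated: 56 + (80.4 − 76.3) = 60.10
Linear-equated: (13.8/10.8)(56 − 76.3) + 80.4 = 54.461
Difference = 54.461 − 60.10 = -5.64

-5.64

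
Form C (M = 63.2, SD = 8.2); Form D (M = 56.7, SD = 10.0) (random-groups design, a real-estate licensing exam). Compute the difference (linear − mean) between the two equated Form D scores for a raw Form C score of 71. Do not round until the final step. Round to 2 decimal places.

1.71

Mean-equated: 71 + (56.7 − 63.2) = 64.50
Linear-equated: (10.0/8.2)(71 − 63.2) + 56.7 = 66.212
Difference = 66.212 − 64.50 = 1.71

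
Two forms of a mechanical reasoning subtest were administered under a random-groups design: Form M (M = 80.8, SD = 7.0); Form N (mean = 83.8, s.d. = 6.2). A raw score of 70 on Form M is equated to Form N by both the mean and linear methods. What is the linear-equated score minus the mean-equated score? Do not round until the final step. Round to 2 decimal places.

1.23

Mean-equated: 70 + (83.8 − 80.8) = 73.00
Linear-equated: (6.2/7.0)(70 − 80.8) + 83.8 = 74.234
Difference = 74.234 − 73.00 = 1.23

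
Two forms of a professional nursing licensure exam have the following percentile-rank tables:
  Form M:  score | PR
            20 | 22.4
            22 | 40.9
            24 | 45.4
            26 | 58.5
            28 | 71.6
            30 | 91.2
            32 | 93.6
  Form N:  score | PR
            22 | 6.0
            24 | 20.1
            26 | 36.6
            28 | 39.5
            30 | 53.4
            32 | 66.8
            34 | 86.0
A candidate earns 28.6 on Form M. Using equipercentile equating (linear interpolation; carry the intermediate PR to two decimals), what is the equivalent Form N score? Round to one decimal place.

33.1

PR of 28.6 on Form M: 71.6 + (28.6 − 28)/(30 − 28) × (91.2 − 71.6) = 77.48
On Form N, PR 77.48 falls between score 32 (PR 66.8) and 34 (PR 86.0).
Interpolate: 32 + (77.48 − 66.8)/(86.0 − 66.8) × (34 − 32) = 33.1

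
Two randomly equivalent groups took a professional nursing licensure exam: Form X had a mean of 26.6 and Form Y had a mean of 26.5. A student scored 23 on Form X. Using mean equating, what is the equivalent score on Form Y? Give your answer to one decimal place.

Mean equating: y = x + (M_Y − M_X) = 23 + (26.5 − 26.6) = 22.9

22.9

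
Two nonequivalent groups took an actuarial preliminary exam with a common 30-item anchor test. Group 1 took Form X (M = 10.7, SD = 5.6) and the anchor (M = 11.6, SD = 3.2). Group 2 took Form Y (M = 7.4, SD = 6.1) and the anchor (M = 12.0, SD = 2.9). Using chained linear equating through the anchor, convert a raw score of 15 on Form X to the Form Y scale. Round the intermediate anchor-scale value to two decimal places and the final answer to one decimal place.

Form X → anchor (Group 1): v = (3.2/5.6)(15 − 10.7) + 11.6 = 14.06
anchor → Form Y (Group 2): y = (6.1/2.9)(14.06 − 12.0) + 7.4 = 11.7

11.7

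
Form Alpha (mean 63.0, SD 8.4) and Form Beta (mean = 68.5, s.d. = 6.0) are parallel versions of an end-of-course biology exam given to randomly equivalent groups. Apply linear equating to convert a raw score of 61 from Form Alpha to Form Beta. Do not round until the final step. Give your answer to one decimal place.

Linear equating: y = (SD_Y/SD_X)(x − M_X) + M_Y
y = (6.0/8.4)(61 − 63.0) + 68.5
y = 0.714286 × -2.0 + 68.5 = -1.4286 + 68.5 = 67.1

67.1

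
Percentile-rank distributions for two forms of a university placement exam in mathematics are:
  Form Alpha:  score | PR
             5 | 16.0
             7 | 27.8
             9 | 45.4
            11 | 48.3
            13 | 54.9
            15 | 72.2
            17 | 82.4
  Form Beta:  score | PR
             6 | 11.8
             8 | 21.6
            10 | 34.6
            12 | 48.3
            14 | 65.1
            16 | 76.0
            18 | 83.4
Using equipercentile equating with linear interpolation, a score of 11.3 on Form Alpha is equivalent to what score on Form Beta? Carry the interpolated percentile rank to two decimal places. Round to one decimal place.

PR of 11.3 on Form Alpha: 48.3 + (11.3 − 11)/(13 − 11) × (54.9 − 48.3) = 49.29
On Form Beta, PR 49.29 falls between score 12 (PR 48.3) and 14 (PR 65.1).
Interpolate: 12 + (49.29 − 48.3)/(65.1 − 48.3) × (14 − 12) = 12.1

12.1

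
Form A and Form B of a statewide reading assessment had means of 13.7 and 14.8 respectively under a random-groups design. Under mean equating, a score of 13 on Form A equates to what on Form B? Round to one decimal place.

14.1

Mean equating: y = x + (M_Y − M_X) = 13 + (14.8 − 13.7) = 14.1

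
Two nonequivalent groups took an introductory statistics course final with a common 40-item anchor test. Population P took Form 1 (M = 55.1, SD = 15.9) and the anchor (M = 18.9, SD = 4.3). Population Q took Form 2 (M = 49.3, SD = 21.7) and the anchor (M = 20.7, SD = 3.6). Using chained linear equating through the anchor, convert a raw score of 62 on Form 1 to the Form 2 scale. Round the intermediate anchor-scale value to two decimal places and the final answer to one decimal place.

Form 1 → anchor (Population P): v = (4.3/15.9)(62 − 55.1) + 18.9 = 20.77
anchor → Form 2 (Population Q): y = (21.7/3.6)(20.77 − 20.7) + 49.3 = 49.7

49.7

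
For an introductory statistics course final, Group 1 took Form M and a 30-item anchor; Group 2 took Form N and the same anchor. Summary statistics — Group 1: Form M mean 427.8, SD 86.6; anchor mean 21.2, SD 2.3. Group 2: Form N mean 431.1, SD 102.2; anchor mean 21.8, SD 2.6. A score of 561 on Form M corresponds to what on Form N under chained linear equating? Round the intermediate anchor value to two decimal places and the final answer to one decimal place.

Form M → anchor (Group 1): v = (2.3/86.6)(561 − 427.8) + 21.2 = 24.74
anchor → Form N (Group 2): y = (102.2/2.6)(24.74 − 21.8) + 431.1 = 546.7

546.7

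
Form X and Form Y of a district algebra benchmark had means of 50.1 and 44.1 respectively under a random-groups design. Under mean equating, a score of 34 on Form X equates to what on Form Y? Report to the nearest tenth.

28.0

Mean equating: y = x + (M_Y − M_X) = 34 + (44.1 − 50.1) = 28.0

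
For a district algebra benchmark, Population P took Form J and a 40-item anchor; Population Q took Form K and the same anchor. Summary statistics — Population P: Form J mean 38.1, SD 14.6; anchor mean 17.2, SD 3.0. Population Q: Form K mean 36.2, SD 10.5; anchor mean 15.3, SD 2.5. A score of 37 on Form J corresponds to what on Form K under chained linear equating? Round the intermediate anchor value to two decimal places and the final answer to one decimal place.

Form J → anchor (Population P): v = (3.0/14.6)(37 − 38.1) + 17.2 = 16.97
anchor → Form K (Population Q): y = (10.5/2.5)(16.97 − 15.3) + 36.2 = 43.2

43.2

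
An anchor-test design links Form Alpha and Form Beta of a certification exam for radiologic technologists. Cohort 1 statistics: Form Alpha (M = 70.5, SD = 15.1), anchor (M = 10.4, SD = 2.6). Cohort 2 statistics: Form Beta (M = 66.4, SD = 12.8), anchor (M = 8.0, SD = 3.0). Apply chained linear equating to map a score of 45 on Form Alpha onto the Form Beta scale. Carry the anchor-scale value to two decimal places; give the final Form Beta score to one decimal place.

57.9

Form Alpha → anchor (Cohort 1): v = (2.6/15.1)(45 − 70.5) + 10.4 = 6.01
anchor → Form Beta (Cohort 2): y = (12.8/3.0)(6.01 − 8.0) + 66.4 = 57.9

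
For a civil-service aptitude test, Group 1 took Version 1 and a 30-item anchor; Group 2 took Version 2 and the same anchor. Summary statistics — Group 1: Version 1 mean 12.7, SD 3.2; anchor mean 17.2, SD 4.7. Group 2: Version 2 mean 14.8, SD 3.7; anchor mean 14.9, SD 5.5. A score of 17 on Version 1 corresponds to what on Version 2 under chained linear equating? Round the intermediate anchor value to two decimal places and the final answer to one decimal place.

Version 1 → anchor (Group 1): v = (4.7/3.2)(17 − 12.7) + 17.2 = 23.52
anchor → Version 2 (Group 2): y = (3.7/5.5)(23.52 − 14.9) + 14.8 = 20.6

20.6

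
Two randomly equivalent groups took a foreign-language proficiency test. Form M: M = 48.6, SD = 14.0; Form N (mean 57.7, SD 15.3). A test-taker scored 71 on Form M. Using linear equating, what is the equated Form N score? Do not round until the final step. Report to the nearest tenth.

Linear equating: y = (SD_Y/SD_X)(x − M_X) + M_Y
y = (15.3/14.0)(71 − 48.6) + 57.7
y = 1.092857 × 22.4 + 57.7 = 24.4800 + 57.7 = 82.2

82.2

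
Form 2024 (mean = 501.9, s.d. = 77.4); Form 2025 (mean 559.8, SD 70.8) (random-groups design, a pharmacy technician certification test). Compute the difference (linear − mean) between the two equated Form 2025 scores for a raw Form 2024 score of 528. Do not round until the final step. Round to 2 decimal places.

-2.23

Mean-equated: 528 + (559.8 − 501.9) = 585.90
Linear-equated: (70.8/77.4)(528 − 501.9) + 559.8 = 583.674
Difference = 583.674 − 585.90 = -2.23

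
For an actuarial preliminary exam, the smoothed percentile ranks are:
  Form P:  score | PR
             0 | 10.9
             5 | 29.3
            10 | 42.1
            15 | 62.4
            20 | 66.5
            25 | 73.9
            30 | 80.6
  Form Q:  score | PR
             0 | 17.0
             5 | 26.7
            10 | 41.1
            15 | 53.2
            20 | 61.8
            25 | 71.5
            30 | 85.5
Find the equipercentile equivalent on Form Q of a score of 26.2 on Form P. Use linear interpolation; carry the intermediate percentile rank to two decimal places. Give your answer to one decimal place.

PR of 26.2 on Form P: 73.9 + (26.2 − 25)/(30 − 25) × (80.6 − 73.9) = 75.51
On Form Q, PR 75.51 falls between score 25 (PR 71.5) and 30 (PR 85.5).
Interpolate: 25 + (75.51 − 71.5)/(85.5 − 71.5) × (30 − 25) = 26.4

26.4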